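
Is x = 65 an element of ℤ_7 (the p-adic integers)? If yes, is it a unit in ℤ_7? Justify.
x ∈ ℤ_7^× (unit); v_7(x) = 0

ℤ_7 = {x ∈ ℚ_7 : v_7(x) ≥ 0} and ℤ_7^× = {x ∈ ℤ_7 : v_7(x) = 0}. Here v_7(65) = v_7(num) − v_7(den) = 0; compare against these criteria.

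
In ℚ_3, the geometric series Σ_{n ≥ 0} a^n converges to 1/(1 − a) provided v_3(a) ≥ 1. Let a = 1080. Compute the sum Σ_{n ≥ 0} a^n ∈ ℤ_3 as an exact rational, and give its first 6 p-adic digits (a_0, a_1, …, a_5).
Σ a^n = 1/(1 − a) = -1/1079;  first 6 digits = (1, 0, 0, 1, 1, 1)

v_3(a) = 3 ≥ 1, so the series converges in ℤ_3 to 1/(1 − a) = 1/(1 − 1080) = -1/1079. Expand this rational in ℤ_3: compute digits iteratively via d_i = x_i mod 3, x_{i+1} = (x_i − d_i)/3. The first 6 digits are (1, 0, 0, 1, 1, 1).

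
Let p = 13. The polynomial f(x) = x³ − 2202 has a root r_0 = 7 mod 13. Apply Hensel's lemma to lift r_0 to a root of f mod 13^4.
r_3 = 14203 (mod 28561)

Hensel: r_{i+1} = r_i − f(r_i)/f′(r_i) mod 13^{i+2}, where f′(x) = 3x². Iterate:
  r_0 = 7 (mod 13)
  r_1 = 7 (mod 169)
  r_2 = 1021 (mod 2197)
  r_3 = 14203 (mod 28561)
Final: r = 14203 with f(r) ≡ 0 mod 13^4.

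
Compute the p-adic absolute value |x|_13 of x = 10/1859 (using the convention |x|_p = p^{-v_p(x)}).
|10/1859|_13 = 169

Step 1 — compute v_13(x) by factoring powers of 13 out of the numerator and denominator: v_13(10/1859) = -2. Step 2 — apply |x|_p = p^{-v_p(x)} = 13^{2} = 169.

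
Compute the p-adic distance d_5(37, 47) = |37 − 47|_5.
d_5(37, 47) = 1/5

Step 1 — x − y = 37 − 47 = -10. Step 2 — v_5(-10) = 1 (factor: -10 = −(5^1 · 2); the sign does not affect v_p). Step 3 — |x − y|_5 = 5^{-1} = 1/5.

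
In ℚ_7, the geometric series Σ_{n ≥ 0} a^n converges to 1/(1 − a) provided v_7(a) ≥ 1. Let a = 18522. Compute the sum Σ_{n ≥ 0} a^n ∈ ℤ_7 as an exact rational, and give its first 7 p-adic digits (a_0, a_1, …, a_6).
Σ a^n = 1/(1 − a) = -1/18521;  first 7 digits = (1, 0, 0, 5, 0, 1, 4)

v_7(a) = 3 ≥ 1, so the series converges in ℤ_7 to 1/(1 − a) = 1/(1 − 18522) = -1/18521. Expand this rational in ℤ_7: compute digits iteratively via d_i = x_i mod 7, x_{i+1} = (x_i − d_i)/7. The first 7 digits are (1, 0, 0, 5, 0, 1, 4).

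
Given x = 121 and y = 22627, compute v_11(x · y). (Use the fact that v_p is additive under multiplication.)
v_11(2737867) = 5

v_p(x) = 2 (factor: 121 = 11^2 · 1); v_p(y) = 3 (factor: 22627 = 11^3 · 17). Additivity: v_p(xy) = v_p(x) + v_p(y) = 2 + 3 = 5. (Direct check: xy = 2737867 = 11^5 · (17).)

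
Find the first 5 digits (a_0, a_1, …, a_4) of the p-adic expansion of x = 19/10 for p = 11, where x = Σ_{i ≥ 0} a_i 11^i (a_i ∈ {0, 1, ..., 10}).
(a_0, …, a_4) = (3, 1, 1, 1, 1)

v_11(19/10) = 0 (numerator and denominator both coprime to 11), so x ∈ ℤ_11^×. Compute digits iteratively via a_i = x_i mod 11, x_{i+1} = (x_i − a_i)/11, with x_0 = x:
  x_0 = 19/10;  a_0 = 3;  x_1 = (x_0 − 3)/11 = -1/10
  x_1 = -1/10;  a_1 = 1;  x_2 = (x_1 − 1)/11 = -1/10
  x_2 = -1/10;  a_2 = 1;  x_3 = (x_2 − 1)/11 = -1/10
  x_3 = -1/10;  a_3 = 1;  x_4 = (x_3 − 1)/11 = -1/10
  x_4 = -1/10;  a_4 = 1;  x_5 = (x_4 − 1)/11 = -1/10
Digits: (3, 1, 1, 1, 1).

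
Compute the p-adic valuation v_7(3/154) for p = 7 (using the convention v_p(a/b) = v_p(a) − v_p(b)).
v_7(3/154) = -1

Factor powers of 7 from the numerator and denominator of the reduced fraction: 3 = 7^0 · 3 and 154 = 7^1 · 22. Apply v_p(a/b) = v_p(a) − v_p(b): v_7(3/154) = 0 − 1 = -1.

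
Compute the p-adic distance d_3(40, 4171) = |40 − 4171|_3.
d_3(40, 4171) = 1/243

Step 1 — x − y = 40 − 4171 = -4131. Step 2 — v_3(-4131) = 5 (factor: -4131 = −(3^5 · 17); the sign does not affect v_p). Step 3 — |x − y|_3 = 3^{-5} = 1/243.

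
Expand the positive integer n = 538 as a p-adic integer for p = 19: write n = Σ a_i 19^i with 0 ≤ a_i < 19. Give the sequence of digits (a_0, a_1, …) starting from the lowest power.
(a_0, a_1, …) = (6, 9, 1)

Repeated division by 19 gives the digits low-to-high: 538 = 6 + 9·19^1 + 1·19^2. Digit sequence: (6, 9, 1).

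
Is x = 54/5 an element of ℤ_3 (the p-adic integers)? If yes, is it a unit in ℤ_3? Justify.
x ∈ ℤ_3 but not a unit; v_3(x) = 3 > 0

ℤ_3 = {x ∈ ℚ_3 : v_3(x) ≥ 0} and ℤ_3^× = {x ∈ ℤ_3 : v_3(x) = 0}. Here v_3(54/5) = v_3(num) − v_3(den) = 3; compare against these criteria.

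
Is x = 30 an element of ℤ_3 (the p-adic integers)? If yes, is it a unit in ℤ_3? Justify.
x ∈ ℤ_3 but not a unit; v_3(x) = 1 > 0

ℤ_3 = {x ∈ ℚ_3 : v_3(x) ≥ 0} and ℤ_3^× = {x ∈ ℤ_3 : v_3(x) = 0}. Here v_3(30) = v_3(num) − v_3(den) = 1; compare against these criteria.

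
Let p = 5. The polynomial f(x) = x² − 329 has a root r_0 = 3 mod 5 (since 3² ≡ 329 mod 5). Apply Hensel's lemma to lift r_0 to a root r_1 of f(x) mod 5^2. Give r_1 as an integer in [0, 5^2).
r_1 = 23 (mod 25)

Hensel's recurrence: r_{i+1} = r_i − f(r_i)·(f′(r_i))^{-1} mod 5^{i+2}, with f′(x) = 2x. Iterate:
  r_0 = 3 (mod 5)
  r_1 = 23 (mod 25)
Final: r_1 = 23, and one checks f(r_1) ≡ 0 mod 5^2.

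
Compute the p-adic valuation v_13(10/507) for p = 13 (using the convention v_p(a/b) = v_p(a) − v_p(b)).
v_13(10/507) = -2

Factor powers of 13 from the numerator and denominator of the reduced fraction: 10 = 13^0 · 10 and 507 = 13^2 · 3. Apply v_p(a/b) = v_p(a) − v_p(b): v_13(10/507) = 0 − 2 = -2.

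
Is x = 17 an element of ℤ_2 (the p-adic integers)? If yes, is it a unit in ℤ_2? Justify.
x ∈ ℤ_2^× (unit); v_2(x) = 0

ℤ_2 = {x ∈ ℚ_2 : v_2(x) ≥ 0} and ℤ_2^× = {x ∈ ℤ_2 : v_2(x) = 0}. Here v_2(17) = v_2(num) − v_2(den) = 0; compare against these criteria.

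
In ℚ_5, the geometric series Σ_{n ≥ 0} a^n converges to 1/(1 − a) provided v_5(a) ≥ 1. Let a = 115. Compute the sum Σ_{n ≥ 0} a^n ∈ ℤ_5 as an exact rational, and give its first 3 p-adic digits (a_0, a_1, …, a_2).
Σ a^n = 1/(1 − a) = -1/114;  first 3 digits = (1, 3, 3)

v_5(a) = 1 ≥ 1, so the series converges in ℤ_5 to 1/(1 − a) = 1/(1 − 115) = -1/114. Expand this rational in ℤ_5: compute digits iteratively via d_i = x_i mod 5, x_{i+1} = (x_i − d_i)/5. The first 3 digits are (1, 3, 3).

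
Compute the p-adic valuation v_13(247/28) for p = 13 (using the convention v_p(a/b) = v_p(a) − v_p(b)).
v_13(247/28) = 1

Factor powers of 13 from the numerator and denominator of the reduced fraction: 247 = 13^1 · 19 and 28 = 13^0 · 28. Apply v_p(a/b) = v_p(a) − v_p(b): v_13(247/28) = 1 − 0 = 1.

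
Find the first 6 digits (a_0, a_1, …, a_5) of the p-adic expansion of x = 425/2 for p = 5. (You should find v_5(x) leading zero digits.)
(a_0, …, a_5) = (0, 0, 1, 4, 2, 2)

v_5(425/2) = 2, so a_0 = ... = a_1 = 0. Factor out: x = 5^2 · u with u = 17/2 a unit in ℤ_5. Expand u iteratively via a_{v+i} = u_i mod 5, u_{i+1} = (u_i − a_{v+i})/5:
  u_0 = 17/2;  a_2 = 1;  u_1 = (u_0 − 1)/5 = 3/2
  u_1 = 3/2;  a_3 = 4;  u_2 = (u_1 − 4)/5 = -1/2
  u_2 = -1/2;  a_4 = 2;  u_3 = (u_2 − 2)/5 = -1/2
  u_3 = -1/2;  a_5 = 2;  u_4 = (u_3 − 2)/5 = -1/2
Digits: (0, 0, 1, 4, 2, 2).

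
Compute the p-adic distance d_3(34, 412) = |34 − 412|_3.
d_3(34, 412) = 1/27

Step 1 — x − y = 34 − 412 = -378. Step 2 — v_3(-378) = 3 (factor: -378 = −(3^3 · 14); the sign does not affect v_p). Step 3 — |x − y|_3 = 3^{-3} = 1/27.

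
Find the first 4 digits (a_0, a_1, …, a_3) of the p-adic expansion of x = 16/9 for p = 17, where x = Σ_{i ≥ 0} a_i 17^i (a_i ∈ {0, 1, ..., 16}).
(a_0, …, a_3) = (15, 3, 13, 3)

v_17(16/9) = 0 (numerator and denominator both coprime to 17), so x ∈ ℤ_17^×. Compute digits iteratively via a_i = x_i mod 17, x_{i+1} = (x_i − a_i)/17, with x_0 = x:
  x_0 = 16/9;  a_0 = 15;  x_1 = (x_0 − 15)/17 = -7/9
  x_1 = -7/9;  a_1 = 3;  x_2 = (x_1 − 3)/17 = -2/9
  x_2 = -2/9;  a_2 = 13;  x_3 = (x_2 − 13)/17 = -7/9
  x_3 = -7/9;  a_3 = 3;  x_4 = (x_3 − 3)/17 = -2/9
Digits: (15, 3, 13, 3).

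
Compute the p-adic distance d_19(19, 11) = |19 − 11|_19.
d_19(19, 11) = 1

Step 1 — x − y = 19 − 11 = 8. Step 2 — v_19(8) = 0 (factor: 8 = (19^0 · 8); the sign does not affect v_p). Step 3 — |x − y|_19 = 19^{0} = 1.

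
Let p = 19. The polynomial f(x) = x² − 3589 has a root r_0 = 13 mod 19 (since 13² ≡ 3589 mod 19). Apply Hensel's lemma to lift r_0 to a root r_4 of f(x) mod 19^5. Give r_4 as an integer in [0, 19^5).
r_4 = 1070454 (mod 2476099)

Hensel's recurrence: r_{i+1} = r_i − f(r_i)·(f′(r_i))^{-1} mod 19^{i+2}, with f′(x) = 2x. Iterate:
  r_0 = 13 (mod 19)
  r_1 = 89 (mod 361)
  r_2 = 450 (mod 6859)
  r_3 = 27886 (mod 130321)
  r_4 = 1070454 (mod 2476099)
Final: r_4 = 1070454, and one checks f(r_4) ≡ 0 mod 19^5.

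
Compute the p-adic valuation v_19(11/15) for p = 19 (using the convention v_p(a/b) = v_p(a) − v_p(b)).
v_19(11/15) = 0

Factor powers of 19 from the numerator and denominator of the reduced fraction: 11 = 19^0 · 11 and 15 = 19^0 · 15. Apply v_p(a/b) = v_p(a) − v_p(b): v_19(11/15) = 0 − 0 = 0.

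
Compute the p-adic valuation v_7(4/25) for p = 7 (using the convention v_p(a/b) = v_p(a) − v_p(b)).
v_7(4/25) = 0

Factor powers of 7 from the numerator and denominator of the reduced fraction: 4 = 7^0 · 4 and 25 = 7^0 · 25. Apply v_p(a/b) = v_p(a) − v_p(b): v_7(4/25) = 0 − 0 = 0.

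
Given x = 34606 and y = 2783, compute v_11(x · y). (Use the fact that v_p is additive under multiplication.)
v_11(96308498) = 5

v_p(x) = 3 (factor: 34606 = 11^3 · 26); v_p(y) = 2 (factor: 2783 = 11^2 · 23). Additivity: v_p(xy) = v_p(x) + v_p(y) = 3 + 2 = 5. (Direct check: xy = 96308498 = 11^5 · (598).)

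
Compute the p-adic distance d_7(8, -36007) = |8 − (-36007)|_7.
d_7(8, -36007) = 1/2401

Step 1 — x − y = 8 − (-36007) = 36015. Step 2 — v_7(36015) = 4 (factor: 36015 = (7^4 · 15); the sign does not affect v_p). Step 3 — |x − y|_7 = 7^{-4} = 1/2401.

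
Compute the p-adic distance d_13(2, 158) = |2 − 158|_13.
d_13(2, 158) = 1/13

Step 1 — x − y = 2 − 158 = -156. Step 2 — v_13(-156) = 1 (factor: -156 = −(13^1 · 12); the sign does not affect v_p). Step 3 — |x − y|_13 = 13^{-1} = 1/13.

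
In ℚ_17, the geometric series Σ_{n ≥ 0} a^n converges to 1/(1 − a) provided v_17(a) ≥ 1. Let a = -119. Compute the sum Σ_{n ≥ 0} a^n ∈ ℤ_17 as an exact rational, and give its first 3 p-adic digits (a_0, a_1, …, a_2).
Σ a^n = 1/(1 − a) = 1/120;  first 3 digits = (1, 10, 14)

v_17(a) = 1 ≥ 1, so the series converges in ℤ_17 to 1/(1 − a) = 1/(1 − (-119)) = 1/120. Expand this rational in ℤ_17: compute digits iteratively via d_i = x_i mod 17, x_{i+1} = (x_i − d_i)/17. The first 3 digits are (1, 10, 14).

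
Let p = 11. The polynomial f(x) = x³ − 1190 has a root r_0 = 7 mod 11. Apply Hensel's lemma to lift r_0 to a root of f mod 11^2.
r_1 = 7 (mod 121)

Hensel: r_{i+1} = r_i − f(r_i)/f′(r_i) mod 11^{i+2}, where f′(x) = 3x². Iterate:
  r_0 = 7 (mod 11)
  r_1 = 7 (mod 121)
Final: r = 7 with f(r) ≡ 0 mod 11^2.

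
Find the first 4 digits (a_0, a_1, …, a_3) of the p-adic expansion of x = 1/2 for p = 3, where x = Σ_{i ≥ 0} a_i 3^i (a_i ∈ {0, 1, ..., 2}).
(a_0, …, a_3) = (2, 1, 1, 1)

v_3(1/2) = 0 (numerator and denominator both coprime to 3), so x ∈ ℤ_3^×. Compute digits iteratively via a_i = x_i mod 3, x_{i+1} = (x_i − a_i)/3, with x_0 = x:
  x_0 = 1/2;  a_0 = 2;  x_1 = (x_0 − 2)/3 = -1/2
  x_1 = -1/2;  a_1 = 1;  x_2 = (x_1 − 1)/3 = -1/2
  x_2 = -1/2;  a_2 = 1;  x_3 = (x_2 − 1)/3 = -1/2
  x_3 = -1/2;  a_3 = 1;  x_4 = (x_3 − 1)/3 = -1/2
Digits: (2, 1, 1, 1).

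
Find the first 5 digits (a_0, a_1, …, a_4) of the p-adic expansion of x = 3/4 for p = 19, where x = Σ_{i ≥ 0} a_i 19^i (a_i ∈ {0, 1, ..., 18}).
(a_0, …, a_4) = (15, 4, 14, 4, 14)

v_19(3/4) = 0 (numerator and denominator both coprime to 19), so x ∈ ℤ_19^×. Compute digits iteratively via a_i = x_i mod 19, x_{i+1} = (x_i − a_i)/19, with x_0 = x:
  x_0 = 3/4;  a_0 = 15;  x_1 = (x_0 − 15)/19 = -3/4
  x_1 = -3/4;  a_1 = 4;  x_2 = (x_1 − 4)/19 = -1/4
  x_2 = -1/4;  a_2 = 14;  x_3 = (x_2 − 14)/19 = -3/4
  x_3 = -3/4;  a_3 = 4;  x_4 = (x_3 − 4)/19 = -1/4
  x_4 = -1/4;  a_4 = 14;  x_5 = (x_4 − 14)/19 = -3/4
Digits: (15, 4, 14, 4, 14).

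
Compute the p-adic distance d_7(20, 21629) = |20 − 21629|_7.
d_7(20, 21629) = 1/2401

Step 1 — x − y = 20 − 21629 = -21609. Step 2 — v_7(-21609) = 4 (factor: -21609 = −(7^4 · 9); the sign does not affect v_p). Step 3 — |x − y|_7 = 7^{-4} = 1/2401.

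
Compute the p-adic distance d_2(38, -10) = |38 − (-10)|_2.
d_2(38, -10) = 1/16

Step 1 — x − y = 38 − (-10) = 48. Step 2 — v_2(48) = 4 (factor: 48 = (2^4 · 3); the sign does not affect v_p). Step 3 — |x − y|_2 = 2^{-4} = 1/16.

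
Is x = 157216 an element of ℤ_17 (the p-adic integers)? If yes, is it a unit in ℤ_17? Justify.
x ∈ ℤ_17 but not a unit; v_17(x) = 3 > 0

ℤ_17 = {x ∈ ℚ_17 : v_17(x) ≥ 0} and ℤ_17^× = {x ∈ ℤ_17 : v_17(x) = 0}. Here v_17(157216) = v_17(num) − v_17(den) = 3; compare against these criteria.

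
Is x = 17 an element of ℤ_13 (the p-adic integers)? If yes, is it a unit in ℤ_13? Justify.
x ∈ ℤ_13^× (unit); v_13(x) = 0

ℤ_13 = {x ∈ ℚ_13 : v_13(x) ≥ 0} and ℤ_13^× = {x ∈ ℤ_13 : v_13(x) = 0}. Here v_13(17) = v_13(num) − v_13(den) = 0; compare against these criteria.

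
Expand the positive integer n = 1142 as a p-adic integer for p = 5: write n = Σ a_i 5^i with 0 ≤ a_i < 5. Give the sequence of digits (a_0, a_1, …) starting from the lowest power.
(a_0, a_1, …) = (2, 3, 0, 4, 1)

Repeated division by 5 gives the digits low-to-high: 1142 = 2 + 3·5^1 + 4·5^3 + 1·5^4. Digit sequence: (2, 3, 0, 4, 1).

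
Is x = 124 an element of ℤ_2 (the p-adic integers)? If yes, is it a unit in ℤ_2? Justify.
x ∈ ℤ_2 but not a unit; v_2(x) = 2 > 0

ℤ_2 = {x ∈ ℚ_2 : v_2(x) ≥ 0} and ℤ_2^× = {x ∈ ℤ_2 : v_2(x) = 0}. Here v_2(124) = v_2(num) − v_2(den) = 2; compare against these criteria.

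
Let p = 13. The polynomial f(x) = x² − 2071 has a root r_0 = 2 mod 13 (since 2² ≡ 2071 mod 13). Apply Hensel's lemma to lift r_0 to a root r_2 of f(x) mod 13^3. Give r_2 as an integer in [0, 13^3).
r_2 = 392 (mod 2197)

Hensel's recurrence: r_{i+1} = r_i − f(r_i)·(f′(r_i))^{-1} mod 13^{i+2}, with f′(x) = 2x. Iterate:
  r_0 = 2 (mod 13)
  r_1 = 54 (mod 169)
  r_2 = 392 (mod 2197)
Final: r_2 = 392, and one checks f(r_2) ≡ 0 mod 13^3.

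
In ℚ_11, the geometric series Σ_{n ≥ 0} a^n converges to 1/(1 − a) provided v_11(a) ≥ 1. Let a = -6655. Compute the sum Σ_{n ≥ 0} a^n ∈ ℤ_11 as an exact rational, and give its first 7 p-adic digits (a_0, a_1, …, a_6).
Σ a^n = 1/(1 − a) = 1/6656;  first 7 digits = (1, 0, 0, 6, 10, 10, 2)

v_11(a) = 3 ≥ 1, so the series converges in ℤ_11 to 1/(1 − a) = 1/(1 − (-6655)) = 1/6656. Expand this rational in ℤ_11: compute digits iteratively via d_i = x_i mod 11, x_{i+1} = (x_i − d_i)/11. The first 7 digits are (1, 0, 0, 6, 10, 10, 2).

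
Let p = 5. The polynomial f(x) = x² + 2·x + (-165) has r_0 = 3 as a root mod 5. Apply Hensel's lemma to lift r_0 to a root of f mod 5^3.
r_2 = 53 (mod 125)

Hensel: r_{i+1} = r_i − f(r_i)·(f′(r_i))^{-1} mod 5^{i+2}, f′(x) = 2x + 2. Iterate:
  r_0 = 3 (mod 5)
  r_1 = 3 (mod 25)
  r_2 = 53 (mod 125)
Final: r = 53 satisfies f(r) ≡ 0 mod 5^3.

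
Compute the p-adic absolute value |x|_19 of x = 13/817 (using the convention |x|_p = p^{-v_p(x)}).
|13/817|_19 = 19

Step 1 — compute v_19(x) by factoring powers of 19 out of the numerator and denominator: v_19(13/817) = -1. Step 2 — apply |x|_p = p^{-v_p(x)} = 19^{1} = 19.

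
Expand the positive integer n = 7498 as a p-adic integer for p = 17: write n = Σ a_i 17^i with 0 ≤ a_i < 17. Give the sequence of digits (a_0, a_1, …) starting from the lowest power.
(a_0, a_1, …) = (1, 16, 8, 1)

Repeated division by 17 gives the digits low-to-high: 7498 = 1 + 16·17^1 + 8·17^2 + 1·17^3. Digit sequence: (1, 16, 8, 1).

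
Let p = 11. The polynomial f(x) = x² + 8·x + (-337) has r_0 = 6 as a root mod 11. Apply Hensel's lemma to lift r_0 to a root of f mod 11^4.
r_3 = 12645 (mod 14641)

Hensel: r_{i+1} = r_i − f(r_i)·(f′(r_i))^{-1} mod 11^{i+2}, f′(x) = 2x + 8. Iterate:
  r_0 = 6 (mod 11)
  r_1 = 61 (mod 121)
  r_2 = 666 (mod 1331)
  r_3 = 12645 (mod 14641)
Final: r = 12645 satisfies f(r) ≡ 0 mod 11^4.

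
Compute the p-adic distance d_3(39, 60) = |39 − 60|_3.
d_3(39, 60) = 1/3

Step 1 — x − y = 39 − 60 = -21. Step 2 — v_3(-21) = 1 (factor: -21 = −(3^1 · 7); the sign does not affect v_p). Step 3 — |x − y|_3 = 3^{-1} = 1/3.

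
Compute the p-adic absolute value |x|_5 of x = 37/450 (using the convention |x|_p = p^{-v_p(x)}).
|37/450|_5 = 25

Step 1 — compute v_5(x) by factoring powers of 5 out of the numerator and denominator: v_5(37/450) = -2. Step 2 — apply |x|_p = p^{-v_p(x)} = 5^{2} = 25.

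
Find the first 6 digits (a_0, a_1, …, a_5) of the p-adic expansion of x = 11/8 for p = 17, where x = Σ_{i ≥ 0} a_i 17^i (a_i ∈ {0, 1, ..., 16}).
(a_0, …, a_5) = (12, 10, 10, 10, 10, 10)

v_17(11/8) = 0 (numerator and denominator both coprime to 17), so x ∈ ℤ_17^×. Compute digits iteratively via a_i = x_i mod 17, x_{i+1} = (x_i − a_i)/17, with x_0 = x:
  x_0 = 11/8;  a_0 = 12;  x_1 = (x_0 − 12)/17 = -5/8
  x_1 = -5/8;  a_1 = 10;  x_2 = (x_1 − 10)/17 = -5/8
  x_2 = -5/8;  a_2 = 10;  x_3 = (x_2 − 10)/17 = -5/8
  x_3 = -5/8;  a_3 = 10;  x_4 = (x_3 − 10)/17 = -5/8
  x_4 = -5/8;  a_4 = 10;  x_5 = (x_4 − 10)/17 = -5/8
  x_5 = -5/8;  a_5 = 10;  x_6 = (x_5 − 10)/17 = -5/8
Digits: (12, 10, 10, 10, 10, 10).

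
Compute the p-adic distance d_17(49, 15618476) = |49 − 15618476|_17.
d_17(49, 15618476) = 1/1419857

Step 1 — x − y = 49 − 15618476 = -15618427. Step 2 — v_17(-15618427) = 5 (factor: -15618427 = −(17^5 · 11); the sign does not affect v_p). Step 3 — |x − y|_17 = 17^{-5} = 1/1419857.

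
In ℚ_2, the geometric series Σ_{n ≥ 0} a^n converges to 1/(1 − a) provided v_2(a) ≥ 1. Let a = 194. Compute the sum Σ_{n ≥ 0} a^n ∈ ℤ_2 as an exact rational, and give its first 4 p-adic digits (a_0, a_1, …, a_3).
Σ a^n = 1/(1 − a) = -1/193;  first 4 digits = (1, 1, 1, 1)

v_2(a) = 1 ≥ 1, so the series converges in ℤ_2 to 1/(1 − a) = 1/(1 − 194) = -1/193. Expand this rational in ℤ_2: compute digits iteratively via d_i = x_i mod 2, x_{i+1} = (x_i − d_i)/2. The first 4 digits are (1, 1, 1, 1).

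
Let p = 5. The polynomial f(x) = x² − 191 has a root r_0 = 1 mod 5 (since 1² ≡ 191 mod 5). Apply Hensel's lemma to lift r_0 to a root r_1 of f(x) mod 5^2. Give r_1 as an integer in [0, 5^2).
r_1 = 21 (mod 25)

Hensel's recurrence: r_{i+1} = r_i − f(r_i)·(f′(r_i))^{-1} mod 5^{i+2}, with f′(x) = 2x. Iterate:
  r_0 = 1 (mod 5)
  r_1 = 21 (mod 25)
Final: r_1 = 21, and one checks f(r_1) ≡ 0 mod 5^2.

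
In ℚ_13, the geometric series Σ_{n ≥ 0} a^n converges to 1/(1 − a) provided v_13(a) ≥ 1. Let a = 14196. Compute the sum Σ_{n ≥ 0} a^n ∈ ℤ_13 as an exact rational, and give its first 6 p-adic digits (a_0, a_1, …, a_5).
Σ a^n = 1/(1 − a) = -1/14195;  first 6 digits = (1, 0, 6, 6, 10, 9)

v_13(a) = 2 ≥ 1, so the series converges in ℤ_13 to 1/(1 − a) = 1/(1 − 14196) = -1/14195. Expand this rational in ℤ_13: compute digits iteratively via d_i = x_i mod 13, x_{i+1} = (x_i − d_i)/13. The first 6 digits are (1, 0, 6, 6, 10, 9).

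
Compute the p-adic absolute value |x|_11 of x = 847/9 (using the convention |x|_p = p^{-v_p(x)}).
|847/9|_11 = 1/121

Step 1 — compute v_11(x) by factoring powers of 11 out of the numerator and denominator: v_11(847/9) = 2. Step 2 — apply |x|_p = p^{-v_p(x)} = 11^{-2} = 1/121.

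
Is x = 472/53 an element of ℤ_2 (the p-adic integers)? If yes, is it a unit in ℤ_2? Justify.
x ∈ ℤ_2 but not a unit; v_2(x) = 3 > 0

ℤ_2 = {x ∈ ℚ_2 : v_2(x) ≥ 0} and ℤ_2^× = {x ∈ ℤ_2 : v_2(x) = 0}. Here v_2(472/53) = v_2(num) − v_2(den) = 3; compare against these criteria.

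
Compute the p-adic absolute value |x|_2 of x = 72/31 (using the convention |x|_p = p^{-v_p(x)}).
|72/31|_2 = 1/8

Step 1 — compute v_2(x) by factoring powers of 2 out of the numerator and denominator: v_2(72/31) = 3. Step 2 — apply |x|_p = p^{-v_p(x)} = 2^{-3} = 1/8.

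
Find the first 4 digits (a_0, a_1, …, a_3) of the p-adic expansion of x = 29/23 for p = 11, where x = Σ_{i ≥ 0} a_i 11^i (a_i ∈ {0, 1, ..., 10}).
(a_0, …, a_3) = (7, 10, 0, 9)

v_11(29/23) = 0 (numerator and denominator both coprime to 11), so x ∈ ℤ_11^×. Compute digits iteratively via a_i = x_i mod 11, x_{i+1} = (x_i − a_i)/11, with x_0 = x:
  x_0 = 29/23;  a_0 = 7;  x_1 = (x_0 − 7)/11 = -12/23
  x_1 = -12/23;  a_1 = 10;  x_2 = (x_1 − 10)/11 = -22/23
  x_2 = -22/23;  a_2 = 0;  x_3 = (x_2 − 0)/11 = -2/23
  x_3 = -2/23;  a_3 = 9;  x_4 = (x_3 − 9)/11 = -19/23
Digits: (7, 10, 0, 9).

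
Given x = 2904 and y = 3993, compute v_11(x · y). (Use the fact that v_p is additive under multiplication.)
v_11(11595672) = 5

v_p(x) = 2 (factor: 2904 = 11^2 · 24); v_p(y) = 3 (factor: 3993 = 11^3 · 3). Additivity: v_p(xy) = v_p(x) + v_p(y) = 2 + 3 = 5. (Direct check: xy = 11595672 = 11^5 · (72).)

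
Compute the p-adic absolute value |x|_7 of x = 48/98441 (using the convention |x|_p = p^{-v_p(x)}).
|48/98441|_7 = 2401

Step 1 — compute v_7(x) by factoring powers of 7 out of the numerator and denominator: v_7(48/98441) = -4. Step 2 — apply |x|_p = p^{-v_p(x)} = 7^{4} = 2401.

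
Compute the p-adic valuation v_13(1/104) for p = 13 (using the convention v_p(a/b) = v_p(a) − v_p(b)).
v_13(1/104) = -1

Factor powers of 13 from the numerator and denominator of the reduced fraction: 1 = 13^0 · 1 and 104 = 13^1 · 8. Apply v_p(a/b) = v_p(a) − v_p(b): v_13(1/104) = 0 − 1 = -1.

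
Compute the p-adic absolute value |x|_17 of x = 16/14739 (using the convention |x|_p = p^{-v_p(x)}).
|16/14739|_17 = 4913

Step 1 — compute v_17(x) by factoring powers of 17 out of the numerator and denominator: v_17(16/14739) = -3. Step 2 — apply |x|_p = p^{-v_p(x)} = 17^{3} = 4913.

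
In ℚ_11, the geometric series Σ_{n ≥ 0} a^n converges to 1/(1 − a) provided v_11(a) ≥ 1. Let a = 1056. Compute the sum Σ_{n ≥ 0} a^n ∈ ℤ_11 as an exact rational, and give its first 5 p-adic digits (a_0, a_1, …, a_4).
Σ a^n = 1/(1 − a) = -1/1055;  first 5 digits = (1, 8, 6, 8, 1)

v_11(a) = 1 ≥ 1, so the series converges in ℤ_11 to 1/(1 − a) = 1/(1 − 1056) = -1/1055. Expand this rational in ℤ_11: compute digits iteratively via d_i = x_i mod 11, x_{i+1} = (x_i − d_i)/11. The first 5 digits are (1, 8, 6, 8, 1).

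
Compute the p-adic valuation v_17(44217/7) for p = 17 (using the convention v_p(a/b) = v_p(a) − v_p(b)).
v_17(44217/7) = 3

Factor powers of 17 from the numerator and denominator of the reduced fraction: 44217 = 17^3 · 9 and 7 = 17^0 · 7. Apply v_p(a/b) = v_p(a) − v_p(b): v_17(44217/7) = 3 − 0 = 3.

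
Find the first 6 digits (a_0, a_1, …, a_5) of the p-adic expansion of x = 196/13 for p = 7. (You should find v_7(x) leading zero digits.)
(a_0, …, a_5) = (0, 0, 3, 5, 3, 0)

v_7(196/13) = 2, so a_0 = ... = a_1 = 0. Factor out: x = 7^2 · u with u = 4/13 a unit in ℤ_7. Expand u iteratively via a_{v+i} = u_i mod 7, u_{i+1} = (u_i − a_{v+i})/7:
  u_0 = 4/13;  a_2 = 3;  u_1 = (u_0 − 3)/7 = -5/13
  u_1 = -5/13;  a_3 = 5;  u_2 = (u_1 − 5)/7 = -10/13
  u_2 = -10/13;  a_4 = 3;  u_3 = (u_2 − 3)/7 = -7/13
  u_3 = -7/13;  a_5 = 0;  u_4 = (u_3 − 0)/7 = -1/13
Digits: (0, 0, 3, 5, 3, 0).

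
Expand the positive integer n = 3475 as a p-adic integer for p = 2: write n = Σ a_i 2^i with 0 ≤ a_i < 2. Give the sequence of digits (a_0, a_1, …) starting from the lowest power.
(a_0, a_1, …) = (1, 1, 0, 0, 1, 0, 0, 1, 1, 0, 1, 1)

Repeated division by 2 gives the digits low-to-high: 3475 = 1 + 1·2^1 + 1·2^4 + 1·2^7 + 1·2^8 + 1·2^10 + 1·2^11. Digit sequence: (1, 1, 0, 0, 1, 0, 0, 1, 1, 0, 1, 1).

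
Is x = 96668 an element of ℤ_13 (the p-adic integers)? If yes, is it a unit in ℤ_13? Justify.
x ∈ ℤ_13 but not a unit; v_13(x) = 3 > 0

ℤ_13 = {x ∈ ℚ_13 : v_13(x) ≥ 0} and ℤ_13^× = {x ∈ ℤ_13 : v_13(x) = 0}. Here v_13(96668) = v_13(num) − v_13(den) = 3; compare against these criteria.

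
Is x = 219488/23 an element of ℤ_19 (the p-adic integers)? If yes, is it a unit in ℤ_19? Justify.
x ∈ ℤ_19 but not a unit; v_19(x) = 3 > 0

ℤ_19 = {x ∈ ℚ_19 : v_19(x) ≥ 0} and ℤ_19^× = {x ∈ ℤ_19 : v_19(x) = 0}. Here v_19(219488/23) = v_19(num) − v_19(den) = 3; compare against these criteria.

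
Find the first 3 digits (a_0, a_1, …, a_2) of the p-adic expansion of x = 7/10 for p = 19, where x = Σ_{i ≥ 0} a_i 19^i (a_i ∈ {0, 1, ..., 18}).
(a_0, …, a_2) = (14, 5, 13)

v_19(7/10) = 0 (numerator and denominator both coprime to 19), so x ∈ ℤ_19^×. Compute digits iteratively via a_i = x_i mod 19, x_{i+1} = (x_i − a_i)/19, with x_0 = x:
  x_0 = 7/10;  a_0 = 14;  x_1 = (x_0 − 14)/19 = -7/10
  x_1 = -7/10;  a_1 = 5;  x_2 = (x_1 − 5)/19 = -3/10
  x_2 = -3/10;  a_2 = 13;  x_3 = (x_2 − 13)/19 = -7/10
Digits: (14, 5, 13).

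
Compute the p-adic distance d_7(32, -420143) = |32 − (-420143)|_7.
d_7(32, -420143) = 1/16807

Step 1 — x − y = 32 − (-420143) = 420175. Step 2 — v_7(420175) = 5 (factor: 420175 = (7^5 · 25); the sign does not affect v_p). Step 3 — |x − y|_7 = 7^{-5} = 1/16807.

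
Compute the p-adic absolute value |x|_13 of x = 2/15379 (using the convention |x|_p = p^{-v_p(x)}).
|2/15379|_13 = 2197

Step 1 — compute v_13(x) by factoring powers of 13 out of the numerator and denominator: v_13(2/15379) = -3. Step 2 — apply |x|_p = p^{-v_p(x)} = 13^{3} = 2197.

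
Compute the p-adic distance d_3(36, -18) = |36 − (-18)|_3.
d_3(36, -18) = 1/27

Step 1 — x − y = 36 − (-18) = 54. Step 2 — v_3(54) = 3 (factor: 54 = (3^3 · 2); the sign does not affect v_p). Step 3 — |x − y|_3 = 3^{-3} = 1/27.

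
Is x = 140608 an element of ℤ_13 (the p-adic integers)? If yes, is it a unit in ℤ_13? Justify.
x ∈ ℤ_13 but not a unit; v_13(x) = 3 > 0

ℤ_13 = {x ∈ ℚ_13 : v_13(x) ≥ 0} and ℤ_13^× = {x ∈ ℤ_13 : v_13(x) = 0}. Here v_13(140608) = v_13(num) − v_13(den) = 3; compare against these criteria.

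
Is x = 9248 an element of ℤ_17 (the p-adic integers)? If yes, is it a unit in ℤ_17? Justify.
x ∈ ℤ_17 but not a unit; v_17(x) = 2 > 0

ℤ_17 = {x ∈ ℚ_17 : v_17(x) ≥ 0} and ℤ_17^× = {x ∈ ℤ_17 : v_17(x) = 0}. Here v_17(9248) = v_17(num) − v_17(den) = 2; compare against these criteria.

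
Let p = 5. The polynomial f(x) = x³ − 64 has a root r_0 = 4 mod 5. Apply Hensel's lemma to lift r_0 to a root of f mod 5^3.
r_2 = 4 (mod 125)

Hensel: r_{i+1} = r_i − f(r_i)/f′(r_i) mod 5^{i+2}, where f′(x) = 3x². Iterate:
  r_0 = 4 (mod 5)
  r_1 = 4 (mod 25)
  r_2 = 4 (mod 125)
Final: r = 4 with f(r) ≡ 0 mod 5^3.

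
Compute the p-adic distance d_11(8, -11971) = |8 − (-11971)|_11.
d_11(8, -11971) = 1/1331

Step 1 — x − y = 8 − (-11971) = 11979. Step 2 — v_11(11979) = 3 (factor: 11979 = (11^3 · 9); the sign does not affect v_p). Step 3 — |x − y|_11 = 11^{-3} = 1/1331.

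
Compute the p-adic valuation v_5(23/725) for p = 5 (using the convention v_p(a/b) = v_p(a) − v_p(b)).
v_5(23/725) = -2

Factor powers of 5 from the numerator and denominator of the reduced fraction: 23 = 5^0 · 23 and 725 = 5^2 · 29. Apply v_p(a/b) = v_p(a) − v_p(b): v_5(23/725) = 0 − 2 = -2.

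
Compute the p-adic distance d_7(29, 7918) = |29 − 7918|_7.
d_7(29, 7918) = 1/343

Step 1 — x − y = 29 − 7918 = -7889. Step 2 — v_7(-7889) = 3 (factor: -7889 = −(7^3 · 23); the sign does not affect v_p). Step 3 — |x − y|_7 = 7^{-3} = 1/343.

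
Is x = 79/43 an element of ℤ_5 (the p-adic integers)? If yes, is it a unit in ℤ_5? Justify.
x ∈ ℤ_5^× (unit); v_5(x) = 0

ℤ_5 = {x ∈ ℚ_5 : v_5(x) ≥ 0} and ℤ_5^× = {x ∈ ℤ_5 : v_5(x) = 0}. Here v_5(79/43) = v_5(num) − v_5(den) = 0; compare against these criteria.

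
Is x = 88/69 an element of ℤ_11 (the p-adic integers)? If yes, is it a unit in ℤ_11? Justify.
x ∈ ℤ_11 but not a unit; v_11(x) = 1 > 0

ℤ_11 = {x ∈ ℚ_11 : v_11(x) ≥ 0} and ℤ_11^× = {x ∈ ℤ_11 : v_11(x) = 0}. Here v_11(88/69) = v_11(num) − v_11(den) = 1; compare against these criteria.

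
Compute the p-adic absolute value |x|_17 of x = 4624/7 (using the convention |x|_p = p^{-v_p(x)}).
|4624/7|_17 = 1/289

Step 1 — compute v_17(x) by factoring powers of 17 out of the numerator and denominator: v_17(4624/7) = 2. Step 2 — apply |x|_p = p^{-v_p(x)} = 17^{-2} = 1/289.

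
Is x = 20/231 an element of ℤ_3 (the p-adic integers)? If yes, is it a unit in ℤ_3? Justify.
x ∉ ℤ_3 (v_3(x) = -1 < 0)

ℤ_3 = {x ∈ ℚ_3 : v_3(x) ≥ 0} and ℤ_3^× = {x ∈ ℤ_3 : v_3(x) = 0}. Here v_3(20/231) = v_3(num) − v_3(den) = -1; compare against these criteria.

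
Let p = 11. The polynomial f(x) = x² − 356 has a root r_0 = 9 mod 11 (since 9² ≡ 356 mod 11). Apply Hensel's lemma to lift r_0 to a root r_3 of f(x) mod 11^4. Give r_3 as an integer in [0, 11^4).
r_3 = 4508 (mod 14641)

Hensel's recurrence: r_{i+1} = r_i − f(r_i)·(f′(r_i))^{-1} mod 11^{i+2}, with f′(x) = 2x. Iterate:
  r_0 = 9 (mod 11)
  r_1 = 31 (mod 121)
  r_2 = 515 (mod 1331)
  r_3 = 4508 (mod 14641)
Final: r_3 = 4508, and one checks f(r_3) ≡ 0 mod 11^4.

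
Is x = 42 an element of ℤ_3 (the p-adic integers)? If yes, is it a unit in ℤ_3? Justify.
x ∈ ℤ_3 but not a unit; v_3(x) = 1 > 0

ℤ_3 = {x ∈ ℚ_3 : v_3(x) ≥ 0} and ℤ_3^× = {x ∈ ℤ_3 : v_3(x) = 0}. Here v_3(42) = v_3(num) − v_3(den) = 1; compare against these criteria.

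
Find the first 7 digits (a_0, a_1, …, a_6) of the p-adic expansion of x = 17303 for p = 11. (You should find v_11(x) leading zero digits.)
(a_0, …, a_6) = (0, 0, 0, 2, 1, 0, 0)

v_11(17303) = 3, so a_0 = ... = a_2 = 0. Factor out: x = 11^3 · u with u = 13 a unit in ℤ_11. Expand u iteratively via a_{v+i} = u_i mod 11, u_{i+1} = (u_i − a_{v+i})/11:
  u_0 = 13;  a_3 = 2;  u_1 = (u_0 − 2)/11 = 1
  u_1 = 1;  a_4 = 1;  u_2 = (u_1 − 1)/11 = 0
  u_2 = 0;  a_5 = 0;  u_3 = (u_2 − 0)/11 = 0
  u_3 = 0;  a_6 = 0;  u_4 = (u_3 − 0)/11 = 0
Digits: (0, 0, 0, 2, 1, 0, 0).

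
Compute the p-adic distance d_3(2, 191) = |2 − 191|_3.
d_3(2, 191) = 1/27

Step 1 — x − y = 2 − 191 = -189. Step 2 — v_3(-189) = 3 (factor: -189 = −(3^3 · 7); the sign does not affect v_p). Step 3 — |x − y|_3 = 3^{-3} = 1/27.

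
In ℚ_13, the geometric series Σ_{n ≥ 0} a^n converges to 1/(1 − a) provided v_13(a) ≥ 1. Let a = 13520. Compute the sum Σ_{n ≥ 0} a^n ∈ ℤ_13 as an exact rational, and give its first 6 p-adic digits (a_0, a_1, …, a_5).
Σ a^n = 1/(1 − a) = -1/13519;  first 6 digits = (1, 0, 2, 6, 4, 11)

v_13(a) = 2 ≥ 1, so the series converges in ℤ_13 to 1/(1 − a) = 1/(1 − 13520) = -1/13519. Expand this rational in ℤ_13: compute digits iteratively via d_i = x_i mod 13, x_{i+1} = (x_i − d_i)/13. The first 6 digits are (1, 0, 2, 6, 4, 11).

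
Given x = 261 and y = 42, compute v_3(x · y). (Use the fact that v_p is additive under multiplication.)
v_3(10962) = 3

v_p(x) = 2 (factor: 261 = 3^2 · 29); v_p(y) = 1 (factor: 42 = 3^1 · 14). Additivity: v_p(xy) = v_p(x) + v_p(y) = 2 + 1 = 3. (Direct check: xy = 10962 = 3^3 · (406).)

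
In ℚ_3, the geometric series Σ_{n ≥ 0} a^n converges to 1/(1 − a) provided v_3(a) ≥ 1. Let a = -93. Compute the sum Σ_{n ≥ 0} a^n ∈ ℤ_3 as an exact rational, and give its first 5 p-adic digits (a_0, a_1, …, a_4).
Σ a^n = 1/(1 − a) = 1/94;  first 5 digits = (1, 2, 2, 0, 1)

v_3(a) = 1 ≥ 1, so the series converges in ℤ_3 to 1/(1 − a) = 1/(1 − (-93)) = 1/94. Expand this rational in ℤ_3: compute digits iteratively via d_i = x_i mod 3, x_{i+1} = (x_i − d_i)/3. The first 5 digits are (1, 2, 2, 0, 1).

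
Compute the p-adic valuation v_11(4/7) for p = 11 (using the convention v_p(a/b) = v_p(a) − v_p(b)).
v_11(4/7) = 0

Factor powers of 11 from the numerator and denominator of the reduced fraction: 4 = 11^0 · 4 and 7 = 11^0 · 7. Apply v_p(a/b) = v_p(a) − v_p(b): v_11(4/7) = 0 − 0 = 0.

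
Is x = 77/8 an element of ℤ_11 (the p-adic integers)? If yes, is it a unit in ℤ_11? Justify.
x ∈ ℤ_11 but not a unit; v_11(x) = 1 > 0

ℤ_11 = {x ∈ ℚ_11 : v_11(x) ≥ 0} and ℤ_11^× = {x ∈ ℤ_11 : v_11(x) = 0}. Here v_11(77/8) = v_11(num) − v_11(den) = 1; compare against these criteria.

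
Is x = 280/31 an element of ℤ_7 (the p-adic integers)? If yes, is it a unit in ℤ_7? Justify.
x ∈ ℤ_7 but not a unit; v_7(x) = 1 > 0

ℤ_7 = {x ∈ ℚ_7 : v_7(x) ≥ 0} and ℤ_7^× = {x ∈ ℤ_7 : v_7(x) = 0}. Here v_7(280/31) = v_7(num) − v_7(den) = 1; compare against these criteria.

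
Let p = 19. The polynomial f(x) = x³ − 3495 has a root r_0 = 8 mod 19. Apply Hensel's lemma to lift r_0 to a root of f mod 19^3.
r_2 = 4207 (mod 6859)

Hensel: r_{i+1} = r_i − f(r_i)/f′(r_i) mod 19^{i+2}, where f′(x) = 3x². Iterate:
  r_0 = 8 (mod 19)
  r_1 = 236 (mod 361)
  r_2 = 4207 (mod 6859)
Final: r = 4207 with f(r) ≡ 0 mod 19^3.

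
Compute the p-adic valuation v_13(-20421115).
v_13(-20421115) = 5

v_13(n) is the largest exponent k such that 13^k divides n. Factor out: -20421115 = -13^5 · 55. (Sign doesn't affect v_p.) So v_13(-20421115) = 5.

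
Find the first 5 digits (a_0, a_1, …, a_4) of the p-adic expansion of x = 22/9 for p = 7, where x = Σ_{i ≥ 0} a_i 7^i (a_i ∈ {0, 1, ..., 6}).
(a_0, …, a_4) = (4, 6, 3, 1, 6)

v_7(22/9) = 0 (numerator and denominator both coprime to 7), so x ∈ ℤ_7^×. Compute digits iteratively via a_i = x_i mod 7, x_{i+1} = (x_i − a_i)/7, with x_0 = x:
  x_0 = 22/9;  a_0 = 4;  x_1 = (x_0 − 4)/7 = -2/9
  x_1 = -2/9;  a_1 = 6;  x_2 = (x_1 − 6)/7 = -8/9
  x_2 = -8/9;  a_2 = 3;  x_3 = (x_2 − 3)/7 = -5/9
  x_3 = -5/9;  a_3 = 1;  x_4 = (x_3 − 1)/7 = -2/9
  x_4 = -2/9;  a_4 = 6;  x_5 = (x_4 − 6)/7 = -8/9
Digits: (4, 6, 3, 1, 6).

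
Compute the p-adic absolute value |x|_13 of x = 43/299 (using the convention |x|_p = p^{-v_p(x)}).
|43/299|_13 = 13

Step 1 — compute v_13(x) by factoring powers of 13 out of the numerator and denominator: v_13(43/299) = -1. Step 2 — apply |x|_p = p^{-v_p(x)} = 13^{1} = 13.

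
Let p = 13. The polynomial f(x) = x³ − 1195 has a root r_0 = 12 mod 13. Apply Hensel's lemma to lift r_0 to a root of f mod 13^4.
r_3 = 17016 (mod 28561)

Hensel: r_{i+1} = r_i − f(r_i)/f′(r_i) mod 13^{i+2}, where f′(x) = 3x². Iterate:
  r_0 = 12 (mod 13)
  r_1 = 116 (mod 169)
  r_2 = 1637 (mod 2197)
  r_3 = 17016 (mod 28561)
Final: r = 17016 with f(r) ≡ 0 mod 13^4.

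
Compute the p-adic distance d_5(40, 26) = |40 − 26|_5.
d_5(40, 26) = 1

Step 1 — x − y = 40 − 26 = 14. Step 2 — v_5(14) = 0 (factor: 14 = (5^0 · 14); the sign does not affect v_p). Step 3 — |x − y|_5 = 5^{0} = 1.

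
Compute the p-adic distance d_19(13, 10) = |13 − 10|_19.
d_19(13, 10) = 1

Step 1 — x − y = 13 − 10 = 3. Step 2 — v_19(3) = 0 (factor: 3 = (19^0 · 3); the sign does not affect v_p). Step 3 — |x − y|_19 = 19^{0} = 1.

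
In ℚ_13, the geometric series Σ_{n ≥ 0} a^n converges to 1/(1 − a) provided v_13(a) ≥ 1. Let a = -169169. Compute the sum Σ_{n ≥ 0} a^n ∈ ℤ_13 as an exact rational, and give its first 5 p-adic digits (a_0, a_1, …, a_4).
Σ a^n = 1/(1 − a) = 1/169170;  first 5 digits = (1, 0, 0, 1, 7)

v_13(a) = 3 ≥ 1, so the series converges in ℤ_13 to 1/(1 − a) = 1/(1 − (-169169)) = 1/169170. Expand this rational in ℤ_13: compute digits iteratively via d_i = x_i mod 13, x_{i+1} = (x_i − d_i)/13. The first 5 digits are (1, 0, 0, 1, 7).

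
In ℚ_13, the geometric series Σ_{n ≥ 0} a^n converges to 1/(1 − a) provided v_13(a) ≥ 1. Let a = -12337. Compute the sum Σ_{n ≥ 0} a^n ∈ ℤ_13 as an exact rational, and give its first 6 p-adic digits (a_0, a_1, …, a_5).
Σ a^n = 1/(1 − a) = 1/12338;  first 6 digits = (1, 0, 5, 7, 11, 6)

v_13(a) = 2 ≥ 1, so the series converges in ℤ_13 to 1/(1 − a) = 1/(1 − (-12337)) = 1/12338. Expand this rational in ℤ_13: compute digits iteratively via d_i = x_i mod 13, x_{i+1} = (x_i − d_i)/13. The first 6 digits are (1, 0, 5, 7, 11, 6).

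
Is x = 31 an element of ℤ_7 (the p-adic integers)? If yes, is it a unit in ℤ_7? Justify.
x ∈ ℤ_7^× (unit); v_7(x) = 0

ℤ_7 = {x ∈ ℚ_7 : v_7(x) ≥ 0} and ℤ_7^× = {x ∈ ℤ_7 : v_7(x) = 0}. Here v_7(31) = v_7(num) − v_7(den) = 0; compare against these criteria.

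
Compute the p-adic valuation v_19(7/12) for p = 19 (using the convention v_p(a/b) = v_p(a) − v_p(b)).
v_19(7/12) = 0

Factor powers of 19 from the numerator and denominator of the reduced fraction: 7 = 19^0 · 7 and 12 = 19^0 · 12. Apply v_p(a/b) = v_p(a) − v_p(b): v_19(7/12) = 0 − 0 = 0.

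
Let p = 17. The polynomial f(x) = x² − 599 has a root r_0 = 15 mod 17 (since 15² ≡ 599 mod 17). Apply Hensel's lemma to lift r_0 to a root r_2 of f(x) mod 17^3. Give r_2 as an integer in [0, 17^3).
r_2 = 4690 (mod 4913)

Hensel's recurrence: r_{i+1} = r_i − f(r_i)·(f′(r_i))^{-1} mod 17^{i+2}, with f′(x) = 2x. Iterate:
  r_0 = 15 (mod 17)
  r_1 = 66 (mod 289)
  r_2 = 4690 (mod 4913)
Final: r_2 = 4690, and one checks f(r_2) ≡ 0 mod 17^3.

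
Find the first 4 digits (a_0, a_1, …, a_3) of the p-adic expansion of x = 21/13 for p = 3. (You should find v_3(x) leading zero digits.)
(a_0, …, a_3) = (0, 1, 1, 1)

v_3(21/13) = 1, so a_0 = ... = a_0 = 0. Factor out: x = 3^1 · u with u = 7/13 a unit in ℤ_3. Expand u iteratively via a_{v+i} = u_i mod 3, u_{i+1} = (u_i − a_{v+i})/3:
  u_0 = 7/13;  a_1 = 1;  u_1 = (u_0 − 1)/3 = -2/13
  u_1 = -2/13;  a_2 = 1;  u_2 = (u_1 − 1)/3 = -5/13
  u_2 = -5/13;  a_3 = 1;  u_3 = (u_2 − 1)/3 = -6/13
Digits: (0, 1, 1, 1).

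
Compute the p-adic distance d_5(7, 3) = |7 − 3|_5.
d_5(7, 3) = 1

Step 1 — x − y = 7 − 3 = 4. Step 2 — v_5(4) = 0 (factor: 4 = (5^0 · 4); the sign does not affect v_p). Step 3 — |x − y|_5 = 5^{0} = 1.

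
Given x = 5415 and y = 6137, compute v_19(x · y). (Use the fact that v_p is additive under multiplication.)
v_19(33231855) = 4

v_p(x) = 2 (factor: 5415 = 19^2 · 15); v_p(y) = 2 (factor: 6137 = 19^2 · 17). Additivity: v_p(xy) = v_p(x) + v_p(y) = 2 + 2 = 4. (Direct check: xy = 33231855 = 19^4 · (255).)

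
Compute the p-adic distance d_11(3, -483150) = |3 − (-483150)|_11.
d_11(3, -483150) = 1/161051

Step 1 — x − y = 3 − (-483150) = 483153. Step 2 — v_11(483153) = 5 (factor: 483153 = (11^5 · 3); the sign does not affect v_p). Step 3 — |x − y|_11 = 11^{-5} = 1/161051.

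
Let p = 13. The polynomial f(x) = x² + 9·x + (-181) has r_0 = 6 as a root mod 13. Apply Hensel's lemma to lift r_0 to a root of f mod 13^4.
r_3 = 27501 (mod 28561)

Hensel: r_{i+1} = r_i − f(r_i)·(f′(r_i))^{-1} mod 13^{i+2}, f′(x) = 2x + 9. Iterate:
  r_0 = 6 (mod 13)
  r_1 = 123 (mod 169)
  r_2 = 1137 (mod 2197)
  r_3 = 27501 (mod 28561)
Final: r = 27501 satisfies f(r) ≡ 0 mod 13^4.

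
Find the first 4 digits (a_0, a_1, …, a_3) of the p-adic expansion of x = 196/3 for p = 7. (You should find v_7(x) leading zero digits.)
(a_0, …, a_3) = (0, 0, 6, 4)

v_7(196/3) = 2, so a_0 = ... = a_1 = 0. Factor out: x = 7^2 · u with u = 4/3 a unit in ℤ_7. Expand u iteratively via a_{v+i} = u_i mod 7, u_{i+1} = (u_i − a_{v+i})/7:
  u_0 = 4/3;  a_2 = 6;  u_1 = (u_0 − 6)/7 = -2/3
  u_1 = -2/3;  a_3 = 4;  u_2 = (u_1 − 4)/7 = -2/3
Digits: (0, 0, 6, 4).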